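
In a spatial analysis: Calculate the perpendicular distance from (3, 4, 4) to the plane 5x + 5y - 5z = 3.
d = |5(3) + 5(4) + (-5)(4) - (3)| / √(5² + 5² + (-5)²) = 12/√75 = 1.386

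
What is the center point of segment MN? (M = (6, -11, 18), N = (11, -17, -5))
Midpoint = ((6+11)/2, (-11-17)/2, (18-5)/2) = (8.5, -14, 6.5)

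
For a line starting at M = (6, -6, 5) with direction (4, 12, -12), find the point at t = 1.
P(1) = (6 + 4(1), -6 + 12(1), 5 + (-12)(1)) = (10, 6, -7)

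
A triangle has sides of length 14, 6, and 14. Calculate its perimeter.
Perimeter = sum of all sides
Perimeter = 14 + 6 + 14
Perimeter = 34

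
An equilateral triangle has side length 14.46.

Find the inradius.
For an equilateral triangle, r = s/(2√3) where s is the side.
r = 14.46/(2√3) = 14.46/3.464102 = 4.174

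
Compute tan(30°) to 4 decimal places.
tan(30 degrees) = sqrt(3)/3
Decimal approximation: 0.5774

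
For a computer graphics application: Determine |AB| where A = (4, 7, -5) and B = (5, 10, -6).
d = √[(1)² + (3)² + (-1)²] = √11 = 3.317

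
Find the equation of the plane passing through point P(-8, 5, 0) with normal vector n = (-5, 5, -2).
d = n·P = (-5)(-8) + (5)(5) + (-2)(0) = 65
Plane: -5x + 5y - 2z = 65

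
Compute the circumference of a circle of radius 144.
Circumference = 2 * pi * r
Circumference = 2 * pi * 144
Circumference = 904.78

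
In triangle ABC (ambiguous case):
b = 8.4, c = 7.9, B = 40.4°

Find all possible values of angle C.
sin(C)/c = sin(B)/b  →  sin(C) = c·sin(B)/b = 7.9·sin(40.4°)/8.4 = 0.609541
C₁ = arcsin(0.609541) = 37.56°,  C₂ = 180° - C₁ = 142.44°
Check C₂: A = 180° - 40.4° - 142.44° = -2.84° ≤ 0, rejected
C = 37.56° (one solution)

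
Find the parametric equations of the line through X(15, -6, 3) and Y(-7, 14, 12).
Direction vector d = Y - X = (-22, 20, 9)
x = 15 - 22t, y = -6 + 20t, z = 3 + 9t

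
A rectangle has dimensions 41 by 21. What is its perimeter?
Perimeter = 2 * (length + width)
Perimeter = 2 * (41 + 21)
Perimeter = 2 * 62
Perimeter = 124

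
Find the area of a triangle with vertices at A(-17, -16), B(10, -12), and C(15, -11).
Using the coordinate formula: Area = (1/2)|x₁(y₂-y₃) + x₂(y₃-y₁) + x₃(y₁-y₂)|
Area = (1/2)|(-17)((-12)-(-11)) + 10((-11)-(-16)) + 15((-16)-(-12))|
Area = (1/2)|(-17)*(-1) + 10*5 + 15*(-4)|
Area = (1/2)|17 + 50 + (-60)|
Area = (1/2)*7 = 3.50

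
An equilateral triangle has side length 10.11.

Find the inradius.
For an equilateral triangle, r = s/(2√3) where s is the side.
r = 10.11/(2√3) = 10.11/3.464102 = 2.919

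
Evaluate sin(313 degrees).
sin(313 degrees) = -0.7314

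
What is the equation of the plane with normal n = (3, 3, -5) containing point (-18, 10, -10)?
d = n·P = (3)(-18) + (3)(10) + (-5)(-10) = 26
Plane: 3x + 3y - 5z = 26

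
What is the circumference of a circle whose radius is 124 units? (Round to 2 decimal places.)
Circumference = 2 * pi * r
Circumference = 2 * pi * 124
Circumference = 779.11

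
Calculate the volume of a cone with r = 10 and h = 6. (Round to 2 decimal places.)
Volume = (1/3) * pi * r² * h
Volume = (1/3) * pi * 10² * 6
Volume = (1/3) * pi * 100 * 6
Volume = (1/3) * pi * 600
Volume = 628.32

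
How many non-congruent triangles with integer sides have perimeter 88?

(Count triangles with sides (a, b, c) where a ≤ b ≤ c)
With a ≤ b ≤ c and a + b + c = 88, the triangle inequality a + b > c gives c < 88/2, so c ≤ 43.
Iterate a from 1 to ⌊p/3⌋ = 29; for each a, b ranges from a to ⌊(p−a)/2⌋ with c = p − a − b, keeping only c ≥ b.
Triples: (2, 43, 43), (3, 42, 43), (4, 41, 43), …
Count = 161 triangles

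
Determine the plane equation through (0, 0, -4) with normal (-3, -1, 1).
d = n·P = (-3)(0) + (-1)(0) + (1)(-4) = -4
Plane: -3x - y + z = -4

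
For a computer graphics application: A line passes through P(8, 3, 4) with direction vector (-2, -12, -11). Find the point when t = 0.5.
P(0.5) = (8 + (-2)(0.5), 3 + (-12)(0.5), 4 + (-11)(0.5)) = (7, -3, -1.5)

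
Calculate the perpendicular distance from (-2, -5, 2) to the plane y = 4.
d = |0(-2) + 1(-5) + 0(2) - (4)| / √(0² + 1² + 0²) = 9/√1 = 9.0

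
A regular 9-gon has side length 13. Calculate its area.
For a regular 9-gon with side length s = 13:
Apothem a = s / (2*tan(pi/9)) = 13 / (2*tan(pi/9)) ≈ 17.8586
Perimeter P = 9 * 13 = 117
Area = (1/2) * P * a = (1/2) * 117 * 17.8586 = 1044.73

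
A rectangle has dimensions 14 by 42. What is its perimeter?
Perimeter = 2 * (length + width)
Perimeter = 2 * (14 + 42)
Perimeter = 2 * 56
Perimeter = 112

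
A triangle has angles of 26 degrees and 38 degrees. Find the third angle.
Sum of angles in a triangle = 180 degrees
Third angle = 180 - 26 - 38
Third angle = 116 degrees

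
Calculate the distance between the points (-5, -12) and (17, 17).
Using the distance formula: d = sqrt((x₂-x₁)² + (y₂-y₁)²)
dx = 17 - (-5) = 22
dy = 17 - (-12) = 29
d = sqrt(22² + 29²) = sqrt(484 + 841) = sqrt(1325) = 36.40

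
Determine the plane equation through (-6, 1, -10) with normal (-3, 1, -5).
d = n·P = (-3)(-6) + (1)(1) + (-5)(-10) = 69
Plane: -3x + y - 5z = 69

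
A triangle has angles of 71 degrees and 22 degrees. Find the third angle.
Sum of angles in a triangle = 180 degrees
Third angle = 180 - 71 - 22
Third angle = 87 degrees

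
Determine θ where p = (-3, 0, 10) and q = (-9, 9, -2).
p·q = 7, |p|² = 109, |q|² = 166
cos θ = 7/√18094 ≈ 0.05204
θ ≈ 87.02°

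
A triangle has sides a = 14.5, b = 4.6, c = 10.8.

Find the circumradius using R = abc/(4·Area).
s = (a+b+c)/2 = 14.95
Area = √(s(s-a)(s-b)(s-c)) = √(14.95·0.45·10.35·4.15) = 16.9989
R = abc/(4·Area) = (14.5·4.6·10.8)/(4·16.9989) = 720.36/67.9956 = 10.59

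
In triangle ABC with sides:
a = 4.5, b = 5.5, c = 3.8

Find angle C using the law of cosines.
cos(C) = (a² + b² - c²)/(2ab)
cos(C) = (4.5² + 5.5² - 3.8²)/(2·4.5·5.5) = 36.06/49.5 = 0.728485
C = arccos(0.728485) = 43.24°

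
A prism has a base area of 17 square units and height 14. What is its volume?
Volume = base area * height
Volume = 17 * 14
Volume = 238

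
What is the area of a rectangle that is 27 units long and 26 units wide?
Area = length * width
Area = 27 * 26
Area = 702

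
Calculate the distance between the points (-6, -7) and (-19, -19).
Using the distance formula: d = sqrt((x₂-x₁)² + (y₂-y₁)²)
dx = (-19) - (-6) = -13
dy = (-19) - (-7) = -12
d = sqrt((-13)² + (-12)²) = sqrt(169 + 144) = sqrt(313) = 17.69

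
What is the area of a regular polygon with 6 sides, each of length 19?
For a regular 6-gon with side length s = 19:
Apothem a = s / (2*tan(pi/6)) = 19 / (2*tan(pi/6)) ≈ 16.4545
Perimeter P = 6 * 19 = 114
Area = (1/2) * P * a = (1/2) * 114 * 16.4545 = 937.91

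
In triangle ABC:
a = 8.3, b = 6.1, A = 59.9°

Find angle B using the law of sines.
sin(B)/b = sin(A)/a
sin(B) = b·sin(A)/a = 6.1·sin(59.9°)/8.3 = 0.635834
B = arcsin(0.635834) = 39.48°  (b ≤ a, so B ≤ A and the acute solution is unique)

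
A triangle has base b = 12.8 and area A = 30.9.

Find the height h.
A = ½bh  →  h = 2A/b
h = 2·30.9/12.8 = 4.828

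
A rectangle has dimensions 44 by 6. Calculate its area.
Area = length * width
Area = 44 * 6
Area = 264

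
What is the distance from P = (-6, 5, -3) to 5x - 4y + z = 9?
d = |5(-6) + (-4)(5) + 1(-3) - (9)| / √(5² + (-4)² + 1²) = 62/√42 = 9.567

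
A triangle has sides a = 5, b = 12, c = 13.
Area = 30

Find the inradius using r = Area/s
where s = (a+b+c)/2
s = (5+12+13)/2 = 15
r = Area/s = 30/15 = 2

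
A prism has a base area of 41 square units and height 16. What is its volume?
Volume = base area * height
Volume = 41 * 16
Volume = 656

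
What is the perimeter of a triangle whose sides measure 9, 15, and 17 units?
Perimeter = sum of all sides
Perimeter = 9 + 15 + 17
Perimeter = 41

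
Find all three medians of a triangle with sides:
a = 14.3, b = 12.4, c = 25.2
Using m_x = ½√(2y² + 2z² - x²):
m_a = ½√(2·12.4² + 2·25.2² - 14.3²) = ½√1373.11 = 18.53
m_b = ½√(2·14.3² + 2·25.2² - 12.4²) = ½√1525.3 = 19.53
m_c = ½√(2·14.3² + 2·12.4² - 25.2²) = ½√81.46 = 4.513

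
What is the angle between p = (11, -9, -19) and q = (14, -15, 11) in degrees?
p·q = 80, |p|² = 563, |q|² = 542
cos θ = 80/√305146 ≈ 0.1448
θ ≈ 81.67°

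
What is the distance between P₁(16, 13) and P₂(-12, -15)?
Using the distance formula: d = sqrt((x₂-x₁)² + (y₂-y₁)²)
dx = (-12) - 16 = -28
dy = (-15) - 13 = -28
d = sqrt((-28)² + (-28)²) = sqrt(784 + 784) = sqrt(1568) = 39.60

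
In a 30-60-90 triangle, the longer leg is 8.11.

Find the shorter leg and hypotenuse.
In a 30-60-90 triangle, sides are in ratio 1 : √3 : 2.
Long leg = short leg·√3  →  short leg = 8.11/√3 = 4.682
Hypotenuse = 2·(short leg) = 2·8.11/√3 = 9.365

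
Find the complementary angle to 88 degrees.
Complementary angles sum to 90 degrees.
Other angle = 90 - 88
Other angle = 2 degrees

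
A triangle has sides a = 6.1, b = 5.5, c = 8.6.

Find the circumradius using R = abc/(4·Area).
s = (a+b+c)/2 = 10.1
Area = √(s(s-a)(s-b)(s-c)) = √(10.1·4·4.6·1.5) = 16.6961
R = abc/(4·Area) = (6.1·5.5·8.6)/(4·16.6961) = 288.53/66.7844 = 4.32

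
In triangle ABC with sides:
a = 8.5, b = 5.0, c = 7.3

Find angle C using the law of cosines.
cos(C) = (a² + b² - c²)/(2ab)
cos(C) = (8.5² + 5.0² - 7.3²)/(2·8.5·5.0) = 43.96/85 = 0.517176
C = arccos(0.517176) = 58.86°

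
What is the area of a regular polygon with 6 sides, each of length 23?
For a regular 6-gon with side length s = 23:
Apothem a = s / (2*tan(pi/6)) = 23 / (2*tan(pi/6)) ≈ 19.9186
Perimeter P = 6 * 23 = 138
Area = (1/2) * P * a = (1/2) * 138 * 19.9186 = 1374.38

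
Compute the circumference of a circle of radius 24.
Circumference = 2 * pi * r
Circumference = 2 * pi * 24
Circumference = 150.80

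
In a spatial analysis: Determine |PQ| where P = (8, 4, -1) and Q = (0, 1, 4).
d = √[(-8)² + (-3)² + (5)²] = √98 = 9.899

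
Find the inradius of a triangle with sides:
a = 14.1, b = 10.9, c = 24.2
s = (a+b+c)/2 = (14.1+10.9+24.2)/2 = 24.6
Area = √(s(s-a)(s-b)(s-c)) = √(24.6·10.5·13.7·0.4) = 37.6229
r = Area/s = 37.6229/24.6 = 1.529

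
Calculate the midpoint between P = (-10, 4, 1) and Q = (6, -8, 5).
Midpoint = ((-10+6)/2, (4-8)/2, (1+5)/2) = (-2, -2, 3)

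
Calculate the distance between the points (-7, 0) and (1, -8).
Using the distance formula: d = sqrt((x₂-x₁)² + (y₂-y₁)²)
dx = 1 - (-7) = 8
dy = (-8) - 0 = -8
d = sqrt(8² + (-8)²) = sqrt(64 + 64) = sqrt(128) = 11.31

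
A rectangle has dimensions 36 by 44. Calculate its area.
Area = length * width
Area = 36 * 44
Area = 1584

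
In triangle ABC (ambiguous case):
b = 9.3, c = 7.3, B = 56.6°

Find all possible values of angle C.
sin(C)/c = sin(B)/b  →  sin(C) = c·sin(B)/b = 7.3·sin(56.6°)/9.3 = 0.655311
C₁ = arcsin(0.655311) = 40.94°,  C₂ = 180° - C₁ = 139.06°
Check C₂: A = 180° - 56.6° - 139.06° = -15.66° ≤ 0, rejected
C = 40.94° (one solution)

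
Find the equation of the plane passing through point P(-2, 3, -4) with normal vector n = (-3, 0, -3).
d = n·P = (-3)(-2) + (0)(3) + (-3)(-4) = 18
Plane: -3x - 3z = 18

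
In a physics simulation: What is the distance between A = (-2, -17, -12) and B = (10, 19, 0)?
d = √[(12)² + (36)² + (12)²] = √1584 = 39.8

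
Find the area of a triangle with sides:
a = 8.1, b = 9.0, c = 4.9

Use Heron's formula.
s = (a+b+c)/2 = (8.1+9.0+4.9)/2 = 11
A = √(s(s-a)(s-b)(s-c)) = √(11·2.9·2·6.1)
A = √389.18 = 19.73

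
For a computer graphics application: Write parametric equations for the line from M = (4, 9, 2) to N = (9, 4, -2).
Direction vector d = N - M = (5, -5, -4)
x = 4 + 5t, y = 9 - 5t, z = 2 - 4t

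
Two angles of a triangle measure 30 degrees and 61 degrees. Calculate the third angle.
Sum of angles in a triangle = 180 degrees
Third angle = 180 - 30 - 61
Third angle = 89 degrees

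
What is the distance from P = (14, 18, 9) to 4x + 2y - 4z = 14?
d = |4(14) + 2(18) + (-4)(9) - (14)| / √(4² + 2² + (-4)²) = 42/√36 = 7.0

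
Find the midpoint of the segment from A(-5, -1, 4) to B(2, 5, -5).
Midpoint = ((-5+2)/2, (-1+5)/2, (4-5)/2) = (-1.5, 2, -0.5)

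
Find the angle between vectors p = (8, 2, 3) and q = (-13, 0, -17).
p·q = -155, |p|² = 77, |q|² = 458
cos θ = -155/√35266 ≈ -0.8254
θ ≈ 145.6°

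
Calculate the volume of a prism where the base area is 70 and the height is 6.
Volume = base area * height
Volume = 70 * 6
Volume = 420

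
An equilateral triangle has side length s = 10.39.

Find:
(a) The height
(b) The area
(a) Height h = s·√3/2 = 10.39·√3/2 = 8.998
(b) Area = (√3/4)·s² = (√3/4)·10.39² = (√3/4)·107.952 = 46.74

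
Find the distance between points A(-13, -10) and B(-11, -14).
Using the distance formula: d = sqrt((x₂-x₁)² + (y₂-y₁)²)
dx = (-11) - (-13) = 2
dy = (-14) - (-10) = -4
d = sqrt(2² + (-4)²) = sqrt(4 + 16) = sqrt(20) = 4.47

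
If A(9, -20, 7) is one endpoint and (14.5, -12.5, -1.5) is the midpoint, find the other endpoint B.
B = (2×14.5 - 9, 2×(-12.5) - (-20), 2×(-1.5) - 7) = (20, -5, -10)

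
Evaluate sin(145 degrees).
sin(145 degrees) = 0.5736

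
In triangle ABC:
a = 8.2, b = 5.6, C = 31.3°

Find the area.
Using A = ½ab·sin(C):
A = ½·8.2·5.6·sin(31.3°) = ½·45.92·0.519519 = 11.93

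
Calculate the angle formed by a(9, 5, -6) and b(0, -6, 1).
a·b = -36, |a|² = 142, |b|² = 37
cos θ = -36/√5254 ≈ -0.4967
θ ≈ 119.8°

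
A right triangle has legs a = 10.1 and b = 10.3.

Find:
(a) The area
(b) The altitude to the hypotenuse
(a) Area = ½ab = ½·10.1·10.3 = 52.015
(b) Hypotenuse c = √(10.1² + 10.3²) = √208.1 = 14.4257
    Area = ½·c·h_c  →  h_c = 2·Area/c = 2·52.015/14.4257 = 7.211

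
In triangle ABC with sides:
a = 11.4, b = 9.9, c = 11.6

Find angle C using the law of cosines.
cos(C) = (a² + b² - c²)/(2ab)
cos(C) = (11.4² + 9.9² - 11.6²)/(2·11.4·9.9) = 93.41/225.72 = 0.413831
C = arccos(0.413831) = 65.55°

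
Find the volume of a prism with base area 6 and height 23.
Volume = base area * height
Volume = 6 * 23
Volume = 138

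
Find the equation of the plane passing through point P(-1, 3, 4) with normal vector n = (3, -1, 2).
d = n·P = (3)(-1) + (-1)(3) + (2)(4) = 2
Plane: 3x - y + 2z = 2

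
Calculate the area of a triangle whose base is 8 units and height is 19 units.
Area = (1/2) * base * height
Area = (1/2) * 8 * 19
Area = 76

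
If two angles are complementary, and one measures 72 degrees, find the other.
Complementary angles sum to 90 degrees.
Other angle = 90 - 72
Other angle = 18 degrees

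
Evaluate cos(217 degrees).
cos(217 degrees) = -0.7986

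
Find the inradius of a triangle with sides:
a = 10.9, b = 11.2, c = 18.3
s = (a+b+c)/2 = (10.9+11.2+18.3)/2 = 20.2
Area = √(s(s-a)(s-b)(s-c)) = √(20.2·9.3·9·1.9) = 56.6781
r = Area/s = 56.6781/20.2 = 2.806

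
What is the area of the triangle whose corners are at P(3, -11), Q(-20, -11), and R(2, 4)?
Using the coordinate formula: Area = (1/2)|x₁(y₂-y₃) + x₂(y₃-y₁) + x₃(y₁-y₂)|
Area = (1/2)|3((-11)-4) + (-20)(4-(-11)) + 2((-11)-(-11))|
Area = (1/2)|3*(-15) + (-20)*15 + 2*0|
Area = (1/2)|(-45) + (-300) + 0|
Area = (1/2)*345 = 172.50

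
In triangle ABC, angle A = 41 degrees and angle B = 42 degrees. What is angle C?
Sum of angles in a triangle = 180 degrees
Third angle = 180 - 41 - 42
Third angle = 97 degrees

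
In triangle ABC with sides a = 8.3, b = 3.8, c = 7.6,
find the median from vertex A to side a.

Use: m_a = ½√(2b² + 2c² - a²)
m_a = ½√(2·3.8² + 2·7.6² - 8.3²)
m_a = ½√(28.88 + 115.52 - 68.89) = ½√75.51 = 4.345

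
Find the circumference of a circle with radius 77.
Circumference = 2 * pi * r
Circumference = 2 * pi * 77
Circumference = 483.81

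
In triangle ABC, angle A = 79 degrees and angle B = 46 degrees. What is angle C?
Sum of angles in a triangle = 180 degrees
Third angle = 180 - 79 - 46
Third angle = 55 degrees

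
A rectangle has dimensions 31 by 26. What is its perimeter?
Perimeter = 2 * (length + width)
Perimeter = 2 * (31 + 26)
Perimeter = 2 * 57
Perimeter = 114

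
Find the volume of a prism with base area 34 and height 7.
Volume = base area * height
Volume = 34 * 7
Volume = 238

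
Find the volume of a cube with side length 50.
Volume = s³
Volume = 50³
Volume = 125000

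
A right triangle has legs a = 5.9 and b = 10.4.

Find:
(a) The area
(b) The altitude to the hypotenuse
(a) Area = ½ab = ½·5.9·10.4 = 30.68
(b) Hypotenuse c = √(5.9² + 10.4²) = √142.97 = 11.957
    Area = ½·c·h_c  →  h_c = 2·Area/c = 2·30.68/11.957 = 5.132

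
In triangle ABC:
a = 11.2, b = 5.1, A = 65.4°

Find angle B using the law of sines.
sin(B)/b = sin(A)/a
sin(B) = b·sin(A)/a = 5.1·sin(65.4°)/11.2 = 0.414027
B = arcsin(0.414027) = 24.46°  (b ≤ a, so B ≤ A and the acute solution is unique)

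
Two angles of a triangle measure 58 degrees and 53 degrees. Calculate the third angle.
Sum of angles in a triangle = 180 degrees
Third angle = 180 - 58 - 53
Third angle = 69 degrees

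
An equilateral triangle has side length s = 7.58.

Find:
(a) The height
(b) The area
(a) Height h = s·√3/2 = 7.58·√3/2 = 6.564
(b) Area = (√3/4)·s² = (√3/4)·7.58² = (√3/4)·57.4564 = 24.88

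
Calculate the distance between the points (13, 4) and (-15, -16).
Using the distance formula: d = sqrt((x₂-x₁)² + (y₂-y₁)²)
dx = (-15) - 13 = -28
dy = (-16) - 4 = -20
d = sqrt((-28)² + (-20)²) = sqrt(784 + 400) = sqrt(1184) = 34.41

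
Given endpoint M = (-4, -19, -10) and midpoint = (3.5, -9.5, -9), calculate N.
N = (2×3.5 - (-4), 2×(-9.5) - (-19), 2×(-9) - (-10)) = (11, 0, -8)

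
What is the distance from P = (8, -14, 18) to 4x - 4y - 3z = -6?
d = |4(8) + (-4)(-14) + (-3)(18) - (-6)| / √(4² + (-4)² + (-3)²) = 40/√41 = 6.247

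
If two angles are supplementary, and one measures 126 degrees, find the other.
Supplementary angles sum to 180 degrees.
Other angle = 180 - 126
Other angle = 54 degrees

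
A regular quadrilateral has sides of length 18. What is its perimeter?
Perimeter = number of sides * side length
Perimeter = 4 * 18
Perimeter = 72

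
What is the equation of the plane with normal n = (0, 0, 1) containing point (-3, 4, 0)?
d = n·P = (0)(-3) + (0)(4) + (1)(0) = 0
Plane: z = 0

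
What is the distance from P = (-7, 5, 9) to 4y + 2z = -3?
d = |0(-7) + 4(5) + 2(9) - (-3)| / √(0² + 4² + 2²) = 41/√20 = 9.168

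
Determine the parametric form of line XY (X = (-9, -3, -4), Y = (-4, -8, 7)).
Direction vector d = Y - X = (5, -5, 11)
x = -9 + 5t, y = -3 - 5t, z = -4 + 11t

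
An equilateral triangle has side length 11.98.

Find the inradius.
For an equilateral triangle, r = s/(2√3) where s is the side.
r = 11.98/(2√3) = 11.98/3.464102 = 3.458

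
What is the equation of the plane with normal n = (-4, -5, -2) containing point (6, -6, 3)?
d = n·P = (-4)(6) + (-5)(-6) + (-2)(3) = 0
Plane: -4x - 5y - 2z = 0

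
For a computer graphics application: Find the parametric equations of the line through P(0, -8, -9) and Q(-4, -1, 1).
Direction vector d = Q - P = (-4, 7, 10)
x = 0 - 4t, y = -8 + 7t, z = -9 + 10t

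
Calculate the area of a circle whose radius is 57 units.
Area = pi * r²
Area = pi * 57²
Area = pi * 3249
Area = 10207.03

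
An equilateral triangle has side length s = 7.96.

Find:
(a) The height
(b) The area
(a) Height h = s·√3/2 = 7.96·√3/2 = 6.894
(b) Area = (√3/4)·s² = (√3/4)·7.96² = (√3/4)·63.3616 = 27.44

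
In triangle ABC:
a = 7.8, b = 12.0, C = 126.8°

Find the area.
Using A = ½ab·sin(C):
A = ½·7.8·12.0·sin(126.8°) = ½·93.6·0.800731 = 37.47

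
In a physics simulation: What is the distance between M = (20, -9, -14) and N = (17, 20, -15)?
d = √[(-3)² + (29)² + (-1)²] = √851 = 29.17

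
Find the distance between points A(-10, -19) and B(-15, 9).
Using the distance formula: d = sqrt((x₂-x₁)² + (y₂-y₁)²)
dx = (-15) - (-10) = -5
dy = 9 - (-19) = 28
d = sqrt((-5)² + 28²) = sqrt(25 + 784) = sqrt(809) = 28.44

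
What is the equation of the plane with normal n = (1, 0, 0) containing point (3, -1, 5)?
d = n·P = (1)(3) + (0)(-1) + (0)(5) = 3
Plane: x = 3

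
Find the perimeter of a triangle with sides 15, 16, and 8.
Perimeter = sum of all sides
Perimeter = 15 + 16 + 8
Perimeter = 39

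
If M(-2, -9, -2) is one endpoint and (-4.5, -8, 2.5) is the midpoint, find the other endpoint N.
N = (2×(-4.5) - (-2), 2×(-8) - (-9), 2×2.5 - (-2)) = (-7, -7, 7)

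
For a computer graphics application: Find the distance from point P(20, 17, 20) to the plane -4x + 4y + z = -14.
d = |(-4)(20) + 4(17) + 1(20) - (-14)| / √((-4)² + 4² + 1²) = 22/√33 = 3.83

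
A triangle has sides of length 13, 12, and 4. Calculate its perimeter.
Perimeter = sum of all sides
Perimeter = 13 + 12 + 4
Perimeter = 29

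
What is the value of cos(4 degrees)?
cos(4 degrees) = 0.9976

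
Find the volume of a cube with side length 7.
Volume = s³
Volume = 7³
Volume = 343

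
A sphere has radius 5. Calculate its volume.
Volume = (4/3) * pi * r³
Volume = (4/3) * pi * 5³
Volume = (4/3) * pi * 125
Volume = 523.60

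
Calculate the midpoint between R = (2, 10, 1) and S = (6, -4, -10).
Midpoint = ((2+6)/2, (10-4)/2, (1-10)/2) = (4, 3, -4.5)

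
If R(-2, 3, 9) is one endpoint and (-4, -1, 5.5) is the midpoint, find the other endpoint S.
S = (2×(-4) - (-2), 2×(-1) - 3, 2×5.5 - 9) = (-6, -5, 2)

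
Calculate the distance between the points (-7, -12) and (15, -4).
Using the distance formula: d = sqrt((x₂-x₁)² + (y₂-y₁)²)
dx = 15 - (-7) = 22
dy = (-4) - (-12) = 8
d = sqrt(22² + 8²) = sqrt(484 + 64) = sqrt(548) = 23.41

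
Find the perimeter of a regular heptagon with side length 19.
Perimeter = number of sides * side length
Perimeter = 7 * 19
Perimeter = 133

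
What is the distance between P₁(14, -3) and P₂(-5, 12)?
Using the distance formula: d = sqrt((x₂-x₁)² + (y₂-y₁)²)
dx = (-5) - 14 = -19
dy = 12 - (-3) = 15
d = sqrt((-19)² + 15²) = sqrt(361 + 225) = sqrt(586) = 24.21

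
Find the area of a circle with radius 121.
Area = pi * r²
Area = pi * 121²
Area = pi * 14641
Area = 45996.06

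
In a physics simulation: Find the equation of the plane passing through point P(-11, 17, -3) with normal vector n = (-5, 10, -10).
d = n·P = (-5)(-11) + (10)(17) + (-10)(-3) = 255
Plane: -5x + 10y - 10z = 255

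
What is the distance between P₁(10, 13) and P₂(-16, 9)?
Using the distance formula: d = sqrt((x₂-x₁)² + (y₂-y₁)²)
dx = (-16) - 10 = -26
dy = 9 - 13 = -4
d = sqrt((-26)² + (-4)²) = sqrt(676 + 16) = sqrt(692) = 26.31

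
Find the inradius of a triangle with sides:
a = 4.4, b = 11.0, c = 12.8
s = (a+b+c)/2 = (4.4+11.0+12.8)/2 = 14.1
Area = √(s(s-a)(s-b)(s-c)) = √(14.1·9.7·3.1·1.3) = 23.4773
r = Area/s = 23.4773/14.1 = 1.665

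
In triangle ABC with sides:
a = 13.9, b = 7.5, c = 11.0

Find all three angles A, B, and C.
By the law of cosines:
cos(A) = (b² + c² - a²)/(2bc) = -0.096727  →  A = 95.55°
cos(B) = (a² + c² - b²)/(2ac) = 0.843558  →  B = 32.48°
cos(C) = (a² + b² - c²)/(2ab) = 0.616115  →  C = 51.97°
Check: A + B + C = 180.0° ✓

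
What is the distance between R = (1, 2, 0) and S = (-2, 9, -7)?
d = √[(-3)² + (7)² + (-7)²] = √107 = 10.34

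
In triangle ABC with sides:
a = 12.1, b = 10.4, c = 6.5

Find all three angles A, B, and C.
By the law of cosines:
cos(A) = (b² + c² - a²)/(2bc) = 0.029586  →  A = 88.3°
cos(B) = (a² + c² - b²)/(2ac) = 0.511761  →  B = 59.22°
cos(C) = (a² + b² - c²)/(2ab) = 0.843611  →  C = 32.48°
Check: A + B + C = 180.0° ✓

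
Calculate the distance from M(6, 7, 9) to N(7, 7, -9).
d = √[(1)² + (0)² + (-18)²] = √325 = 18.03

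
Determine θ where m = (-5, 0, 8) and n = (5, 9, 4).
m·n = 7, |m|² = 89, |n|² = 122
cos θ = 7/√10858 ≈ 0.06718
θ ≈ 86.15°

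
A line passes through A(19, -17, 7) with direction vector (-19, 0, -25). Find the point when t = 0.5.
P(0.5) = (19 + (-19)(0.5), -17 + 0(0.5), 7 + (-25)(0.5)) = (9.5, -17, -5.5)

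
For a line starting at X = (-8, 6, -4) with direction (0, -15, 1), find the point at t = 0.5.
P(0.5) = (-8 + 0(0.5), 6 + (-15)(0.5), -4 + 1(0.5)) = (-8, -1.5, -3.5)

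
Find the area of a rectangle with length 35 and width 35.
Area = length * width
Area = 35 * 35
Area = 1225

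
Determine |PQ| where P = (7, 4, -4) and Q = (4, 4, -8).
d = √[(-3)² + (0)² + (-4)²] = √25 = 5.0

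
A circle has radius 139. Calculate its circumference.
Circumference = 2 * pi * r
Circumference = 2 * pi * 139
Circumference = 873.36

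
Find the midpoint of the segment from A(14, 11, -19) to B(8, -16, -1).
Midpoint = ((14+8)/2, (11-16)/2, (-19-1)/2) = (11, -2.5, -10)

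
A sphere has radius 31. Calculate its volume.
Volume = (4/3) * pi * r³
Volume = (4/3) * pi * 31³
Volume = (4/3) * pi * 29791
Volume = 124788.25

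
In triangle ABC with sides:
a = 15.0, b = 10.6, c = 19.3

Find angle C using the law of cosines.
cos(C) = (a² + b² - c²)/(2ab)
cos(C) = (15.0² + 10.6² - 19.3²)/(2·15.0·10.6) = -35.13/318 = -0.110472
C = arccos(-0.110472) = 96.34°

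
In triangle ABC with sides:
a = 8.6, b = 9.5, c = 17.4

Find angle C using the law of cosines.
cos(C) = (a² + b² - c²)/(2ab)
cos(C) = (8.6² + 9.5² - 17.4²)/(2·8.6·9.5) = -138.55/163.4 = -0.847919
C = arccos(-0.847919) = 148°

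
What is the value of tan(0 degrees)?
tan(0 degrees) = 0
Decimal approximation: 0.0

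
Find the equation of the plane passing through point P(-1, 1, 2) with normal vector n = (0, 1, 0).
d = n·P = (0)(-1) + (1)(1) + (0)(2) = 1
Plane: y = 1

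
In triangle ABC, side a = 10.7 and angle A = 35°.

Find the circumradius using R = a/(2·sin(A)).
R = a/(2·sin(A)) = 10.7/(2·sin(35°))
R = 10.7/(2·0.573576) = 10.7/1.147153 = 9.327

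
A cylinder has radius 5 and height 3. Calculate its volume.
Volume = pi * r² * h
Volume = pi * 5² * 3
Volume = pi * 25 * 3
Volume = pi * 75
Volume = 235.62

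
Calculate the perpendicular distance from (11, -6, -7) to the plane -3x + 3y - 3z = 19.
d = |(-3)(11) + 3(-6) + (-3)(-7) - (19)| / √((-3)² + 3² + (-3)²) = 49/√27 = 9.43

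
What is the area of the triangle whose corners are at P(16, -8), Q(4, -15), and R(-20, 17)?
Using the coordinate formula: Area = (1/2)|x₁(y₂-y₃) + x₂(y₃-y₁) + x₃(y₁-y₂)|
Area = (1/2)|16((-15)-17) + 4(17-(-8)) + (-20)((-8)-(-15))|
Area = (1/2)|16*(-32) + 4*25 + (-20)*7|
Area = (1/2)|(-512) + 100 + (-140)|
Area = (1/2)*552 = 276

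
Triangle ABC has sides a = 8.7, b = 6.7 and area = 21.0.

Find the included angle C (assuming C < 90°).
Area = ½ab·sin(C)  →  sin(C) = 2·Area/(ab)
sin(C) = 2·21.0/(8.7·6.7) = 0.720535
C = arcsin(0.720535) = 46.1°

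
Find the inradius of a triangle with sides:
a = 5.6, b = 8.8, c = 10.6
s = (a+b+c)/2 = (5.6+8.8+10.6)/2 = 12.5
Area = √(s(s-a)(s-b)(s-c)) = √(12.5·6.9·3.7·1.9) = 24.6239
r = Area/s = 24.6239/12.5 = 1.97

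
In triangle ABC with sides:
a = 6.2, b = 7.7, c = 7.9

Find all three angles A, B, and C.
By the law of cosines:
cos(A) = (b² + c² - a²)/(2bc) = 0.684366  →  A = 46.81°
cos(B) = (a² + c² - b²)/(2ac) = 0.424255  →  B = 64.9°
cos(C) = (a² + b² - c²)/(2ab) = 0.369920  →  C = 68.29°
Check: A + B + C = 180.0° ✓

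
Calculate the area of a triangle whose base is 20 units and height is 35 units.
Area = (1/2) * base * height
Area = (1/2) * 20 * 35
Area = 350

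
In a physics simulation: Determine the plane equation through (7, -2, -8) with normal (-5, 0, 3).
d = n·P = (-5)(7) + (0)(-2) + (3)(-8) = -59
Plane: -5x + 3z = -59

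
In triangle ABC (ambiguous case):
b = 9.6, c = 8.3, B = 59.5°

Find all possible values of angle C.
sin(C)/c = sin(B)/b  →  sin(C) = c·sin(B)/b = 8.3·sin(59.5°)/9.6 = 0.744950
C₁ = arcsin(0.744950) = 48.15°,  C₂ = 180° - C₁ = 131.85°
Check C₂: A = 180° - 59.5° - 131.85° = -11.35° ≤ 0, rejected
C = 48.15° (one solution)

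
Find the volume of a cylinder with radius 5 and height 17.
Volume = pi * r² * h
Volume = pi * 5² * 17
Volume = pi * 25 * 17
Volume = pi * 425
Volume = 1335.18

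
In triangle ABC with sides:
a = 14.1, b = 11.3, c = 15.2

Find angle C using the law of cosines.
cos(C) = (a² + b² - c²)/(2ab)
cos(C) = (14.1² + 11.3² - 15.2²)/(2·14.1·11.3) = 95.46/318.66 = 0.299567
C = arccos(0.299567) = 72.57°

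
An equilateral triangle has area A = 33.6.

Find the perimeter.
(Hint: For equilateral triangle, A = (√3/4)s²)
A = (√3/4)s²  →  s² = 4A/√3 = 4·33.6/√3 = 77.5959
s = 8.80885
Perimeter = 3s = 26.43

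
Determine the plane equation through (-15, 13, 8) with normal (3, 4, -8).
d = n·P = (3)(-15) + (4)(13) + (-8)(8) = -57
Plane: 3x + 4y - 8z = -57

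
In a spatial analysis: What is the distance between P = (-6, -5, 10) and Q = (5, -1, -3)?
d = √[(11)² + (4)² + (-13)²] = √306 = 17.49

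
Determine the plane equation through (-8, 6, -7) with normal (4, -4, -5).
d = n·P = (4)(-8) + (-4)(6) + (-5)(-7) = -21
Plane: 4x - 4y - 5z = -21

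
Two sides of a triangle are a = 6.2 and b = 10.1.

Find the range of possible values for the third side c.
By the triangle inequality: |a - b| < c < a + b
|6.2 - 10.1| < c < 6.2 + 10.1
3.9 < c < 16.3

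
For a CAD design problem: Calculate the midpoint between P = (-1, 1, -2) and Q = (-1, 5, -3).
Midpoint = ((-1-1)/2, (1+5)/2, (-2-3)/2) = (-1, 3, -2.5)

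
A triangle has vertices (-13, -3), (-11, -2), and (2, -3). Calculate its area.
Using the coordinate formula: Area = (1/2)|x₁(y₂-y₃) + x₂(y₃-y₁) + x₃(y₁-y₂)|
Area = (1/2)|(-13)((-2)-(-3)) + (-11)((-3)-(-3)) + 2((-3)-(-2))|
Area = (1/2)|(-13)*1 + (-11)*0 + 2*(-1)|
Area = (1/2)|(-13) + 0 + (-2)|
Area = (1/2)*15 = 7.50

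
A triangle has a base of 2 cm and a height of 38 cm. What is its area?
Area = (1/2) * base * height
Area = (1/2) * 2 * 38
Area = 38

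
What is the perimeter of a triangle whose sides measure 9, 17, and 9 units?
Perimeter = sum of all sides
Perimeter = 9 + 17 + 9
Perimeter = 35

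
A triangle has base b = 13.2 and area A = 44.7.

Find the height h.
A = ½bh  →  h = 2A/b
h = 2·44.7/13.2 = 6.773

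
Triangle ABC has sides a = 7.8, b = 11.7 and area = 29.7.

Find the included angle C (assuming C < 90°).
Area = ½ab·sin(C)  →  sin(C) = 2·Area/(ab)
sin(C) = 2·29.7/(7.8·11.7) = 0.650888
C = arcsin(0.650888) = 40.61°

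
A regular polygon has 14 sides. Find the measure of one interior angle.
Interior angle of a regular n-gon = (n-2)*180/n
Interior angle = (14-2)*180/14
Interior angle = 12*180/14
Interior angle = 2160/14
Interior angle = 154.29 degrees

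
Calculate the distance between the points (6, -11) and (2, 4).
Using the distance formula: d = sqrt((x₂-x₁)² + (y₂-y₁)²)
dx = 2 - 6 = -4
dy = 4 - (-11) = 15
d = sqrt((-4)² + 15²) = sqrt(16 + 225) = sqrt(241) = 15.52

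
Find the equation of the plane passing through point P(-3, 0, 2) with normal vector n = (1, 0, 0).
d = n·P = (1)(-3) + (0)(0) + (0)(2) = -3
Plane: x = -3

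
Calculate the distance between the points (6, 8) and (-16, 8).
Using the distance formula: d = sqrt((x₂-x₁)² + (y₂-y₁)²)
dx = (-16) - 6 = -22
dy = 8 - 8 = 0
d = sqrt((-22)² + 0²) = sqrt(484 + 0) = sqrt(484) = 22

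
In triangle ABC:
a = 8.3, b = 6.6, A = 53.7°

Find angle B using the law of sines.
sin(B)/b = sin(A)/a
sin(B) = b·sin(A)/a = 6.6·sin(53.7°)/8.3 = 0.640859
B = arcsin(0.640859) = 39.86°  (b ≤ a, so B ≤ A and the acute solution is unique)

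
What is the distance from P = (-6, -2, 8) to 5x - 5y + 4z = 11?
d = |5(-6) + (-5)(-2) + 4(8) - (11)| / √(5² + (-5)² + 4²) = 1/√66 = 0.1231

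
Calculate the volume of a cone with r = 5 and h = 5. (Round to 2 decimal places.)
Volume = (1/3) * pi * r² * h
Volume = (1/3) * pi * 5² * 5
Volume = (1/3) * pi * 25 * 5
Volume = (1/3) * pi * 125
Volume = 130.90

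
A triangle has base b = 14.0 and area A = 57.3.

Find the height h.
A = ½bh  →  h = 2A/b
h = 2·57.3/14.0 = 8.186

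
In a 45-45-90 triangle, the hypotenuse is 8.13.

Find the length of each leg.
In a 45-45-90 triangle, hypotenuse = leg·√2  →  leg = hypotenuse/√2
leg = 8.13/√2 = 5.749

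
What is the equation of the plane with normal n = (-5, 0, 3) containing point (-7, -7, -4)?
d = n·P = (-5)(-7) + (0)(-7) + (3)(-4) = 23
Plane: -5x + 3z = 23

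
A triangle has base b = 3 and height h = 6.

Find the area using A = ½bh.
A = ½·3·6 = 9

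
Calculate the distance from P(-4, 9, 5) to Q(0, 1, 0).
d = √[(4)² + (-8)² + (-5)²] = √105 = 10.25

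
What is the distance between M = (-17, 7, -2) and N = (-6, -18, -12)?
d = √[(11)² + (-25)² + (-10)²] = √846 = 29.09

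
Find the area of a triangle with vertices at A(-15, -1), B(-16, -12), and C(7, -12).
Using the coordinate formula: Area = (1/2)|x₁(y₂-y₃) + x₂(y₃-y₁) + x₃(y₁-y₂)|
Area = (1/2)|(-15)((-12)-(-12)) + (-16)((-12)-(-1)) + 7((-1)-(-12))|
Area = (1/2)|(-15)*0 + (-16)*(-11) + 7*11|
Area = (1/2)|0 + 176 + 77|
Area = (1/2)*253 = 126.50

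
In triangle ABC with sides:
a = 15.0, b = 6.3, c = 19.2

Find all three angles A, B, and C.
By the law of cosines:
cos(A) = (b² + c² - a²)/(2bc) = 0.757812  →  A = 40.73°
cos(B) = (a² + c² - b²)/(2ac) = 0.961719  →  B = 15.9°
cos(C) = (a² + b² - c²)/(2ab) = -0.550000  →  C = 123.4°
Check: A + B + C = 180.0° ✓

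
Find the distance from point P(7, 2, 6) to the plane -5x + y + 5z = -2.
d = |(-5)(7) + 1(2) + 5(6) - (-2)| / √((-5)² + 1² + 5²) = 1/√51 = 0.14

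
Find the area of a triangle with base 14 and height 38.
Area = (1/2) * base * height
Area = (1/2) * 14 * 38
Area = 266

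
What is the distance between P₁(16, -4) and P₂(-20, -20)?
Using the distance formula: d = sqrt((x₂-x₁)² + (y₂-y₁)²)
dx = (-20) - 16 = -36
dy = (-20) - (-4) = -16
d = sqrt((-36)² + (-16)²) = sqrt(1296 + 256) = sqrt(1552) = 39.40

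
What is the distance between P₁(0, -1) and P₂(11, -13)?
Using the distance formula: d = sqrt((x₂-x₁)² + (y₂-y₁)²)
dx = 11 - 0 = 11
dy = (-13) - (-1) = -12
d = sqrt(11² + (-12)²) = sqrt(121 + 144) = sqrt(265) = 16.28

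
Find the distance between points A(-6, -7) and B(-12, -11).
Using the distance formula: d = sqrt((x₂-x₁)² + (y₂-y₁)²)
dx = (-12) - (-6) = -6
dy = (-11) - (-7) = -4
d = sqrt((-6)² + (-4)²) = sqrt(36 + 16) = sqrt(52) = 7.21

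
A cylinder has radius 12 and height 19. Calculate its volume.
Volume = pi * r² * h
Volume = pi * 12² * 19
Volume = pi * 144 * 19
Volume = pi * 2736
Volume = 8595.40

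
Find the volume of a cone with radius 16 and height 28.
Volume = (1/3) * pi * r² * h
Volume = (1/3) * pi * 16² * 28
Volume = (1/3) * pi * 256 * 28
Volume = (1/3) * pi * 7168
Volume = 7506.31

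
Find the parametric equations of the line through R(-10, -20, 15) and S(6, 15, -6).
Direction vector d = S - R = (16, 35, -21)
x = -10 + 16t, y = -20 + 35t, z = 15 - 21t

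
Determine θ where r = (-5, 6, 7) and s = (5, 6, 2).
r·s = 25, |r|² = 110, |s|² = 65
cos θ = 25/√7150 ≈ 0.2957
θ ≈ 72.8°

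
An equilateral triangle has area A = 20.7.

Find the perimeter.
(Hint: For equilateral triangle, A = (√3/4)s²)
A = (√3/4)s²  →  s² = 4A/√3 = 4·20.7/√3 = 47.8046
s = 6.91409
Perimeter = 3s = 20.74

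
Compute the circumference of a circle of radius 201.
Circumference = 2 * pi * r
Circumference = 2 * pi * 201
Circumference = 1262.92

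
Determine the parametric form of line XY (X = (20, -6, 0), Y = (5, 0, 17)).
Direction vector d = Y - X = (-15, 6, 17)
x = 20 - 15t, y = -6 + 6t, z = 0 + 17t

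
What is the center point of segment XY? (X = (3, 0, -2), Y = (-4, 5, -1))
Midpoint = ((3-4)/2, (0+5)/2, (-2-1)/2) = (-0.5, 2.5, -1.5)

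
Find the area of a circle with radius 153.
Area = pi * r²
Area = pi * 153²
Area = pi * 23409
Area = 73541.54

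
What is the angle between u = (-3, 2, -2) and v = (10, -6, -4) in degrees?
u·v = -34, |u|² = 17, |v|² = 152
cos θ = -34/√2584 ≈ -0.6689
θ ≈ 132.0°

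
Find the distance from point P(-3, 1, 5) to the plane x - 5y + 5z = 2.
d = |1(-3) + (-5)(1) + 5(5) - (2)| / √(1² + (-5)² + 5²) = 15/√51 = 2.1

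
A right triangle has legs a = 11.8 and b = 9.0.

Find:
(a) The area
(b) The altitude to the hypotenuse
(a) Area = ½ab = ½·11.8·9.0 = 53.1
(b) Hypotenuse c = √(11.8² + 9.0²) = √220.24 = 14.8405
    Area = ½·c·h_c  →  h_c = 2·Area/c = 2·53.1/14.8405 = 7.156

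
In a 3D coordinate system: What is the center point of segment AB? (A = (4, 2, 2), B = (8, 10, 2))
Midpoint = ((4+8)/2, (2+10)/2, (2+2)/2) = (6, 6, 2)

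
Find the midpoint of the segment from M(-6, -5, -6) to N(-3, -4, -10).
Midpoint = ((-6-3)/2, (-5-4)/2, (-6-10)/2) = (-4.5, -4.5, -8)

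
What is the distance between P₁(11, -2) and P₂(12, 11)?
Using the distance formula: d = sqrt((x₂-x₁)² + (y₂-y₁)²)
dx = 12 - 11 = 1
dy = 11 - (-2) = 13
d = sqrt(1² + 13²) = sqrt(1 + 169) = sqrt(170) = 13.04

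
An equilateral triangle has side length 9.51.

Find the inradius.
For an equilateral triangle, r = s/(2√3) where s is the side.
r = 9.51/(2√3) = 9.51/3.464102 = 2.745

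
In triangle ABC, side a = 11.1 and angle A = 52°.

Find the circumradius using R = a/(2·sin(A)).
R = a/(2·sin(A)) = 11.1/(2·sin(52°))
R = 11.1/(2·0.788011) = 11.1/1.576022 = 7.043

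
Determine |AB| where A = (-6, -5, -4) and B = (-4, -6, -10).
d = √[(2)² + (-1)² + (-6)²] = √41 = 6.403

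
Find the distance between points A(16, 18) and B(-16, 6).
Using the distance formula: d = sqrt((x₂-x₁)² + (y₂-y₁)²)
dx = (-16) - 16 = -32
dy = 6 - 18 = -12
d = sqrt((-32)² + (-12)²) = sqrt(1024 + 144) = sqrt(1168) = 34.18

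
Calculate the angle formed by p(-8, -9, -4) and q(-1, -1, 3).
p·q = 5, |p|² = 161, |q|² = 11
cos θ = 5/√1771 ≈ 0.1188
θ ≈ 83.18°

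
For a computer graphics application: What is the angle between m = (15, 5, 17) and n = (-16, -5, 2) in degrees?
m·n = -231, |m|² = 539, |n|² = 285
cos θ = -231/√153615 ≈ -0.5894
θ ≈ 126.1°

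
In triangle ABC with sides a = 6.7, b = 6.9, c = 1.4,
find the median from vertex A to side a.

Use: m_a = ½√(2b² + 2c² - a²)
m_a = ½√(2·6.9² + 2·1.4² - 6.7²)
m_a = ½√(95.22 + 3.92 - 44.89) = ½√54.25 = 3.683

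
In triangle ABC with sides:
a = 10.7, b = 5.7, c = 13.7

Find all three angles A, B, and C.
By the law of cosines:
cos(A) = (b² + c² - a²)/(2bc) = 0.676719  →  A = 47.41°
cos(B) = (a² + c² - b²)/(2ac) = 0.919879  →  B = 23.09°
cos(C) = (a² + b² - c²)/(2ab) = -0.333743  →  C = 109.5°
Check: A + B + C = 180.0° ✓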